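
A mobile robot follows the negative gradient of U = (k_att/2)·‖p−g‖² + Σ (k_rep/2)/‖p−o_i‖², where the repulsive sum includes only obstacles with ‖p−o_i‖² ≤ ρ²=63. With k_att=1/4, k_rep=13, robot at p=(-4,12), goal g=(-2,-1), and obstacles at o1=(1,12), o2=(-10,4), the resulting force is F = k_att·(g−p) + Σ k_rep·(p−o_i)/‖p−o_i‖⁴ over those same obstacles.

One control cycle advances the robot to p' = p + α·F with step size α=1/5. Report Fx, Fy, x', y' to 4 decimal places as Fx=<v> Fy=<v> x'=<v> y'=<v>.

Fx=0.3960 Fy=-3.2500 x'=-3.9208 y'=11.3500

F_att = 1/4·(g−p) = 1/4·(2,-13) = (0.5000,-3.2500)
o1: d²=25 ≤ ρ²=63; F_rep = 13·(-5,0)/25² = (-0.1040,0.0000)
o2: d²=100 > ρ²=63 → inactive
F = F_att + ΣF_rep = (0.3960,-3.2500)
p' = p + 1/5·F = (-3.9208,11.3500)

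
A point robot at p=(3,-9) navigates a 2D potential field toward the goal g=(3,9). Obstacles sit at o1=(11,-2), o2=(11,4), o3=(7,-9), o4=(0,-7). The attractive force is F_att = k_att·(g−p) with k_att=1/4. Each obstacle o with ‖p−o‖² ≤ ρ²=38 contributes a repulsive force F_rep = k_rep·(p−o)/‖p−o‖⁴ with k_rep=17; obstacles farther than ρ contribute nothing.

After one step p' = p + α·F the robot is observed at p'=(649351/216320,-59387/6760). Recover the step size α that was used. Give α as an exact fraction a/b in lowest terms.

F_att = 1/4·(g−p) = 1/4·(0,18) = (0.0000,4.5000)
o1: d²=113 > ρ²=38 → inactive
o2: d²=233 > ρ²=38 → inactive
o3: d²=16 ≤ ρ²=38; F_rep = 17·(-4,0)/16² = (-0.2656,0.0000)
o4: d²=13 ≤ ρ²=38; F_rep = 17·(3,-2)/13² = (0.3018,-0.2012)
F = F_att + ΣF_rep = (0.0362,4.2988)
Δp = p'−p = (0.0018,0.2149); α = Δx/Fx = (391/216320) / (391/10816) = 1/20
check: Δy/Fy = (1453/6760) / (1453/338) = 1/20 ✓

α = 1/20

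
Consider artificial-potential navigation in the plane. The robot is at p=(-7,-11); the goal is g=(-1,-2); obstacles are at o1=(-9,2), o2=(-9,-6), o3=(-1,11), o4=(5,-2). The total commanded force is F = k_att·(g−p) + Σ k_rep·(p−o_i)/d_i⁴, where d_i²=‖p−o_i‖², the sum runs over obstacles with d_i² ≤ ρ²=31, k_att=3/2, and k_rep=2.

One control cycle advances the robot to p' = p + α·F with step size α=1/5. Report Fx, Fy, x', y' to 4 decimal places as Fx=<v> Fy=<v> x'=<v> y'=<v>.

Fx=9.0048 Fy=13.4881 x'=-5.1990 y'=-8.3024

F_att = 3/2·(g−p) = 3/2·(6,9) = (9.0000,13.5000)
o1: d²=173 > ρ²=31 → inactive
o2: d²=29 ≤ ρ²=31; F_rep = 2·(2,-5)/29² = (0.0048,-0.0119)
o3: d²=520 > ρ²=31 → inactive
o4: d²=225 > ρ²=31 → inactive
F = F_att + ΣF_rep = (9.0048,13.4881)
p' = p + 1/5·F = (-5.1990,-8.3024)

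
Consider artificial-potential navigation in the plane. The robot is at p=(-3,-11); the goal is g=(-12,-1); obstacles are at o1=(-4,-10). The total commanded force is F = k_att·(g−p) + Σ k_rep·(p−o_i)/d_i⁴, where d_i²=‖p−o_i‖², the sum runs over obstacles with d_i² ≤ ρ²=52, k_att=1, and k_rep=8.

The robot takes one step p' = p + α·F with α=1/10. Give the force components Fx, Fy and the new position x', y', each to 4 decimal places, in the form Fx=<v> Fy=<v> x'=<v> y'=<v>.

Fx=-7.0000 Fy=8.0000 x'=-3.7000 y'=-10.2000

F_att = 1·(g−p) = 1·(-9,10) = (-9.0000,10.0000)
o1: d²=2 ≤ ρ²=52; F_rep = 8·(1,-1)/2² = (2.0000,-2.0000)
F = F_att + ΣF_rep = (-7.0000,8.0000)
p' = p + 1/10·F = (-3.7000,-10.2000)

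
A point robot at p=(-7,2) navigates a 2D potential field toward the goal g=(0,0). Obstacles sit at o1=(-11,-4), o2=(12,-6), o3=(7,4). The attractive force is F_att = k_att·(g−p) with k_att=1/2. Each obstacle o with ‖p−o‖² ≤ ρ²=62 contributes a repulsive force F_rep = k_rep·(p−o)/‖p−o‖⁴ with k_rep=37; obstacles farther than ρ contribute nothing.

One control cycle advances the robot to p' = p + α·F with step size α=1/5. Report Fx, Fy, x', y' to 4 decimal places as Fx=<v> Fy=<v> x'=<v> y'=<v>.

F_att = 1/2·(g−p) = 1/2·(7,-2) = (3.5000,-1.0000)
o1: d²=52 ≤ ρ²=62; F_rep = 37·(4,6)/52² = (0.0547,0.0821)
o2: d²=425 > ρ²=62 → inactive
o3: d²=200 > ρ²=62 → inactive
F = F_att + ΣF_rep = (3.5547,-0.9179)
p' = p + 1/5·F = (-6.2891,1.8164)

Fx=3.5547 Fy=-0.9179 x'=-6.2891 y'=1.8164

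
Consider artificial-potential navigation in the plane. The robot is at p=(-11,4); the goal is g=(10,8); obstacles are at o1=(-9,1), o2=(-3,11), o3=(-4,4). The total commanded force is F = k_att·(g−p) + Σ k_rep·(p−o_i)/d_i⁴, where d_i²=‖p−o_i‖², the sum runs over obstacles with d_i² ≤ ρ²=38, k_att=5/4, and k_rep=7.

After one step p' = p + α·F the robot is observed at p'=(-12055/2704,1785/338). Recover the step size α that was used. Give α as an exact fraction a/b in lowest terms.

F_att = 5/4·(g−p) = 5/4·(21,4) = (26.2500,5.0000)
o1: d²=13 ≤ ρ²=38; F_rep = 7·(-2,3)/13² = (-0.0828,0.1243)
o2: d²=113 > ρ²=38 → inactive
o3: d²=49 > ρ²=38 → inactive
F = F_att + ΣF_rep = (26.1672,5.1243)
Δp = p'−p = (6.5418,1.2811); α = Δx/Fx = (17689/2704) / (17689/676) = 1/4
check: Δy/Fy = (433/338) / (866/169) = 1/4 ✓

α = 1/4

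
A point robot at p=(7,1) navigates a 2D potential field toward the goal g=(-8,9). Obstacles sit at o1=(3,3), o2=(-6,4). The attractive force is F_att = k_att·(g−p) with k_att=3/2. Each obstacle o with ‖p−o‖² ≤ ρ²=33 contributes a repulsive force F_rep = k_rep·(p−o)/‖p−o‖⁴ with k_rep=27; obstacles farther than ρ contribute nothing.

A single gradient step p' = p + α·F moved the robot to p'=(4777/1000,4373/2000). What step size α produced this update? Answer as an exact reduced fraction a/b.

F_att = 3/2·(g−p) = 3/2·(-15,8) = (-22.5000,12.0000)
o1: d²=20 ≤ ρ²=33; F_rep = 27·(4,-2)/20² = (0.2700,-0.1350)
o2: d²=178 > ρ²=33 → inactive
F = F_att + ΣF_rep = (-22.2300,11.8650)
Δp = p'−p = (-2.2230,1.1865); α = Δx/Fx = (-2223/1000) / (-2223/100) = 1/10
check: Δy/Fy = (2373/2000) / (2373/200) = 1/10 ✓

α = 1/10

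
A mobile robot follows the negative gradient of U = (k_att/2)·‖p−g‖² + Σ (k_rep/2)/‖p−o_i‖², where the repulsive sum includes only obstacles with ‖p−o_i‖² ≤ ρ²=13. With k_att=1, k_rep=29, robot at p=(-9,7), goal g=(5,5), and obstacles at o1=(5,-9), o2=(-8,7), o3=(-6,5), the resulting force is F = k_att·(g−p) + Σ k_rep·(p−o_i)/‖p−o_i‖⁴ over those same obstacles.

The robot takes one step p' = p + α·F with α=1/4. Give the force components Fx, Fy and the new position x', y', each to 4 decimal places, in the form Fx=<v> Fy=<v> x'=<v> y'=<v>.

F_att = 1·(g−p) = 1·(14,-2) = (14.0000,-2.0000)
o1: d²=452 > ρ²=13 → inactive
o2: d²=1 ≤ ρ²=13; F_rep = 29·(-1,0)/1² = (-29.0000,0.0000)
o3: d²=13 ≤ ρ²=13; F_rep = 29·(-3,2)/13² = (-0.5148,0.3432)
F = F_att + ΣF_rep = (-15.5148,-1.6568)
p' = p + 1/4·F = (-12.8787,6.5858)

Fx=-15.5148 Fy=-1.6568 x'=-12.8787 y'=6.5858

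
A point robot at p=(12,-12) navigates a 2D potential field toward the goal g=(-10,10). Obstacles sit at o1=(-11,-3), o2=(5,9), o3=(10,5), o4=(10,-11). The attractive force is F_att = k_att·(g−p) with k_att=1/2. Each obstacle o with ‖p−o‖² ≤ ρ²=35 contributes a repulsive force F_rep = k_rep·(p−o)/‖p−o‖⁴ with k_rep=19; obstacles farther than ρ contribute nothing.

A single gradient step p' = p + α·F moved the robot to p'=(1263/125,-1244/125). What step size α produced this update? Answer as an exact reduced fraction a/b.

F_att = 1/2·(g−p) = 1/2·(-22,22) = (-11.0000,11.0000)
o1: d²=610 > ρ²=35 → inactive
o2: d²=490 > ρ²=35 → inactive
o3: d²=293 > ρ²=35 → inactive
o4: d²=5 ≤ ρ²=35; F_rep = 19·(2,-1)/5² = (1.5200,-0.7600)
F = F_att + ΣF_rep = (-9.4800,10.2400)
Δp = p'−p = (-1.8960,2.0480); α = Δx/Fx = (-237/125) / (-237/25) = 1/5
check: Δy/Fy = (256/125) / (256/25) = 1/5 ✓

α = 1/5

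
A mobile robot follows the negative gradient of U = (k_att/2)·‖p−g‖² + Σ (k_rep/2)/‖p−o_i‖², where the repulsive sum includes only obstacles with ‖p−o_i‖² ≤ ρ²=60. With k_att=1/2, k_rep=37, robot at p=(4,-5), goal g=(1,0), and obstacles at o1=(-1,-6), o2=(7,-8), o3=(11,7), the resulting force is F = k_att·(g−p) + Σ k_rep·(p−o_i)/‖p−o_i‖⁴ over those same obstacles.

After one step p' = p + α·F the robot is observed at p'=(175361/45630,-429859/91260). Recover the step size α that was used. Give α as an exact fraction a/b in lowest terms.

F_att = 1/2·(g−p) = 1/2·(-3,5) = (-1.5000,2.5000)
o1: d²=26 ≤ ρ²=60; F_rep = 37·(5,1)/26² = (0.2737,0.0547)
o2: d²=18 ≤ ρ²=60; F_rep = 37·(-3,3)/18² = (-0.3426,0.3426)
o3: d²=193 > ρ²=60 → inactive
F = F_att + ΣF_rep = (-1.5689,2.8973)
Δp = p'−p = (-0.1569,0.2897); α = Δx/Fx = (-7159/45630) / (-7159/4563) = 1/10
check: Δy/Fy = (26441/91260) / (26441/9126) = 1/10 ✓

α = 1/10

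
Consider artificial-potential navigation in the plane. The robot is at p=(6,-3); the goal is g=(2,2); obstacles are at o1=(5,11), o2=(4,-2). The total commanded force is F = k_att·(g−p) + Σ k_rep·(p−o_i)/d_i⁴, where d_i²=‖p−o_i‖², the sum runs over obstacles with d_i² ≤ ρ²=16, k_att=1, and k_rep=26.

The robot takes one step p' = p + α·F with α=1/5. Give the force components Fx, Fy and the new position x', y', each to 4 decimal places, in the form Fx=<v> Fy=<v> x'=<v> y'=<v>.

Fx=-1.9200 Fy=3.9600 x'=5.6160 y'=-2.2080

F_att = 1·(g−p) = 1·(-4,5) = (-4.0000,5.0000)
o1: d²=197 > ρ²=16 → inactive
o2: d²=5 ≤ ρ²=16; F_rep = 26·(2,-1)/5² = (2.0800,-1.0400)
F = F_att + ΣF_rep = (-1.9200,3.9600)
p' = p + 1/5·F = (5.6160,-2.2080)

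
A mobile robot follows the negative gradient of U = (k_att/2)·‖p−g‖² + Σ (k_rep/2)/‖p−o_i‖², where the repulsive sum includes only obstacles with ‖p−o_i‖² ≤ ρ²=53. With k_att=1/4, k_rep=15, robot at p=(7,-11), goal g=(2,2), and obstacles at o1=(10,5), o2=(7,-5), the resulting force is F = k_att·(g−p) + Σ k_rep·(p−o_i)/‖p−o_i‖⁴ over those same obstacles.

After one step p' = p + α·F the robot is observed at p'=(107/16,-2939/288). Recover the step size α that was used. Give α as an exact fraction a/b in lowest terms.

F_att = 1/4·(g−p) = 1/4·(-5,13) = (-1.2500,3.2500)
o1: d²=265 > ρ²=53 → inactive
o2: d²=36 ≤ ρ²=53; F_rep = 15·(0,-6)/36² = (0.0000,-0.0694)
F = F_att + ΣF_rep = (-1.2500,3.1806)
Δp = p'−p = (-0.3125,0.7951); α = Δx/Fx = (-5/16) / (-5/4) = 1/4
check: Δy/Fy = (229/288) / (229/72) = 1/4 ✓

α = 1/4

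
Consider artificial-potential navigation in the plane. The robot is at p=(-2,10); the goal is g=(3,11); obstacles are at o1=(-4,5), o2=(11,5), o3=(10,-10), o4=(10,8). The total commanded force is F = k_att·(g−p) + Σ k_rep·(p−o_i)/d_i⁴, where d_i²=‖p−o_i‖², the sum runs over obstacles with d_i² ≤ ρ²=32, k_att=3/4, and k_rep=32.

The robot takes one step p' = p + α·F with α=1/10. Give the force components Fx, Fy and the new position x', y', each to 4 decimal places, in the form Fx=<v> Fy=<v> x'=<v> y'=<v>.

Fx=3.8261 Fy=0.9402 x'=-1.6174 y'=10.0940

F_att = 3/4·(g−p) = 3/4·(5,1) = (3.7500,0.7500)
o1: d²=29 ≤ ρ²=32; F_rep = 32·(2,5)/29² = (0.0761,0.1902)
o2: d²=194 > ρ²=32 → inactive
o3: d²=544 > ρ²=32 → inactive
o4: d²=148 > ρ²=32 → inactive
F = F_att + ΣF_rep = (3.8261,0.9402)
p' = p + 1/10·F = (-1.6174,10.0940)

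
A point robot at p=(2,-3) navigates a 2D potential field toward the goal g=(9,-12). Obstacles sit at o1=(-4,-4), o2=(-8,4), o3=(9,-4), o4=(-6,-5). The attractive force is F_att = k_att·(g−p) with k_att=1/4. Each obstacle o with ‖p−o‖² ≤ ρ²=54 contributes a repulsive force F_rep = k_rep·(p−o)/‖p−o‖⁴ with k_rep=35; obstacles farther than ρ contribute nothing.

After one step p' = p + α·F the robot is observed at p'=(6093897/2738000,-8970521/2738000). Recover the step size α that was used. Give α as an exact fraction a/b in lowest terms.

α = 1/8

F_att = 1/4·(g−p) = 1/4·(7,-9) = (1.7500,-2.2500)
o1: d²=37 ≤ ρ²=54; F_rep = 35·(6,1)/37² = (0.1534,0.0256)
o2: d²=149 > ρ²=54 → inactive
o3: d²=50 ≤ ρ²=54; F_rep = 35·(-7,1)/50² = (-0.0980,0.0140)
o4: d²=68 > ρ²=54 → inactive
F = F_att + ΣF_rep = (1.8054,-2.2104)
Δp = p'−p = (0.2257,-0.2763); α = Δx/Fx = (617897/2738000) / (617897/342250) = 1/8
check: Δy/Fy = (-756521/2738000) / (-756521/342250) = 1/8 ✓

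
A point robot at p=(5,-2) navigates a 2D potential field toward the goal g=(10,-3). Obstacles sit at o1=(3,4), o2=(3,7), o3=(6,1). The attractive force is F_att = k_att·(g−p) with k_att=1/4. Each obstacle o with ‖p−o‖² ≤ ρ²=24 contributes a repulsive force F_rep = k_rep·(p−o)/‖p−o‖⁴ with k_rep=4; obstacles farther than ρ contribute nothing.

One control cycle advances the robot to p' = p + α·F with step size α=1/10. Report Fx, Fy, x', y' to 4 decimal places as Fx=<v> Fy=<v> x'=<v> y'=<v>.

Fx=1.2100 Fy=-0.3700 x'=5.1210 y'=-2.0370

F_att = 1/4·(g−p) = 1/4·(5,-1) = (1.2500,-0.2500)
o1: d²=40 > ρ²=24 → inactive
o2: d²=85 > ρ²=24 → inactive
o3: d²=10 ≤ ρ²=24; F_rep = 4·(-1,-3)/10² = (-0.0400,-0.1200)
F = F_att + ΣF_rep = (1.2100,-0.3700)
p' = p + 1/10·F = (5.1210,-2.0370)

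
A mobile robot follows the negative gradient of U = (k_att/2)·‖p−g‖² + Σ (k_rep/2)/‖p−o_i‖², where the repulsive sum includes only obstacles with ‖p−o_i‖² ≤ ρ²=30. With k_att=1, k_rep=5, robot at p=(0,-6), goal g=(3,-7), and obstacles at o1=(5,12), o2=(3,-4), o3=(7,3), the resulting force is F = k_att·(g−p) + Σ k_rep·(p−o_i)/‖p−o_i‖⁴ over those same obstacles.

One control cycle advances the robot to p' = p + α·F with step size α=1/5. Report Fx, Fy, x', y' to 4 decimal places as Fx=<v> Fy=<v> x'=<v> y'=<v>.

Fx=2.9112 Fy=-1.0592 x'=0.5822 y'=-6.2118

F_att = 1·(g−p) = 1·(3,-1) = (3.0000,-1.0000)
o1: d²=349 > ρ²=30 → inactive
o2: d²=13 ≤ ρ²=30; F_rep = 5·(-3,-2)/13² = (-0.0888,-0.0592)
o3: d²=130 > ρ²=30 → inactive
F = F_att + ΣF_rep = (2.9112,-1.0592)
p' = p + 1/5·F = (0.5822,-6.2118)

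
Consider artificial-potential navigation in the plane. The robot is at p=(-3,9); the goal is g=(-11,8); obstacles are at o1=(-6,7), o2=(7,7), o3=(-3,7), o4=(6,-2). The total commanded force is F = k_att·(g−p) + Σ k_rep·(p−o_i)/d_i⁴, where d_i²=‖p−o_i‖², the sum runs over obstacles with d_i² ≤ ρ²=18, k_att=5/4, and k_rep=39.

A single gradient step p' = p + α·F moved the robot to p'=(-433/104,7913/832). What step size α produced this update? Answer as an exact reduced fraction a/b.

F_att = 5/4·(g−p) = 5/4·(-8,-1) = (-10.0000,-1.2500)
o1: d²=13 ≤ ρ²=18; F_rep = 39·(3,2)/13² = (0.6923,0.4615)
o2: d²=104 > ρ²=18 → inactive
o3: d²=4 ≤ ρ²=18; F_rep = 39·(0,2)/4² = (0.0000,4.8750)
o4: d²=202 > ρ²=18 → inactive
F = F_att + ΣF_rep = (-9.3077,4.0865)
Δp = p'−p = (-1.1635,0.5108); α = Δx/Fx = (-121/104) / (-121/13) = 1/8
check: Δy/Fy = (425/832) / (425/104) = 1/8 ✓

α = 1/8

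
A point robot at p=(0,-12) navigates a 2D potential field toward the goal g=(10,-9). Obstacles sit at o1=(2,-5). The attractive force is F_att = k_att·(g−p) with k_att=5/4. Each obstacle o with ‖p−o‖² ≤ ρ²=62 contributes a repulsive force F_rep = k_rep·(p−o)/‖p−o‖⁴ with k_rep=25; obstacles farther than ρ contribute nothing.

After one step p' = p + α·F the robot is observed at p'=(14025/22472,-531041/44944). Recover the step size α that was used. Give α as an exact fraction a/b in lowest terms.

α = 1/20

F_att = 5/4·(g−p) = 5/4·(10,3) = (12.5000,3.7500)
o1: d²=53 ≤ ρ²=62; F_rep = 25·(-2,-7)/53² = (-0.0178,-0.0623)
F = F_att + ΣF_rep = (12.4822,3.6877)
Δp = p'−p = (0.6241,0.1844); α = Δx/Fx = (14025/22472) / (70125/5618) = 1/20
check: Δy/Fy = (8287/44944) / (41435/11236) = 1/20 ✓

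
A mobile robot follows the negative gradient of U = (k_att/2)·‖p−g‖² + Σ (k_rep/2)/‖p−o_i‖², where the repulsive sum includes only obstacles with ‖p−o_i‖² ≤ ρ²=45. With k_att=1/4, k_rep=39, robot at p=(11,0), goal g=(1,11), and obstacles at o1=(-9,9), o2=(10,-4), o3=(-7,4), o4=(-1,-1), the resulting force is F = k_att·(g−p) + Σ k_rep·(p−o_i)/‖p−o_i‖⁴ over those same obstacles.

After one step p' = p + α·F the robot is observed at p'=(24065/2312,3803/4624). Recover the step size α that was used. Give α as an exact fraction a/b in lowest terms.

F_att = 1/4·(g−p) = 1/4·(-10,11) = (-2.5000,2.7500)
o1: d²=481 > ρ²=45 → inactive
o2: d²=17 ≤ ρ²=45; F_rep = 39·(1,4)/17² = (0.1349,0.5398)
o3: d²=340 > ρ²=45 → inactive
o4: d²=145 > ρ²=45 → inactive
F = F_att + ΣF_rep = (-2.3651,3.2898)
Δp = p'−p = (-0.5913,0.8224); α = Δx/Fx = (-1367/2312) / (-1367/578) = 1/4
check: Δy/Fy = (3803/4624) / (3803/1156) = 1/4 ✓

α = 1/4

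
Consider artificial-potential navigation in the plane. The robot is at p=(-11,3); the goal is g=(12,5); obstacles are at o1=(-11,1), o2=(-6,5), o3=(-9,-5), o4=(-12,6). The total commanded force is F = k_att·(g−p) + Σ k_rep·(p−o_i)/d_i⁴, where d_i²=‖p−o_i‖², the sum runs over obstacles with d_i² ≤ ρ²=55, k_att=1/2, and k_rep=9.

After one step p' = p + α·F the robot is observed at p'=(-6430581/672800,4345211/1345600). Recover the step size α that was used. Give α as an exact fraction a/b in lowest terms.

α = 1/8

F_att = 1/2·(g−p) = 1/2·(23,2) = (11.5000,1.0000)
o1: d²=4 ≤ ρ²=55; F_rep = 9·(0,2)/4² = (0.0000,1.1250)
o2: d²=29 ≤ ρ²=55; F_rep = 9·(-5,-2)/29² = (-0.0535,-0.0214)
o3: d²=68 > ρ²=55 → inactive
o4: d²=10 ≤ ρ²=55; F_rep = 9·(1,-3)/10² = (0.0900,-0.2700)
F = F_att + ΣF_rep = (11.5365,1.8336)
Δp = p'−p = (1.4421,0.2292); α = Δx/Fx = (970219/672800) / (970219/84100) = 1/8
check: Δy/Fy = (308411/1345600) / (308411/168200) = 1/8 ✓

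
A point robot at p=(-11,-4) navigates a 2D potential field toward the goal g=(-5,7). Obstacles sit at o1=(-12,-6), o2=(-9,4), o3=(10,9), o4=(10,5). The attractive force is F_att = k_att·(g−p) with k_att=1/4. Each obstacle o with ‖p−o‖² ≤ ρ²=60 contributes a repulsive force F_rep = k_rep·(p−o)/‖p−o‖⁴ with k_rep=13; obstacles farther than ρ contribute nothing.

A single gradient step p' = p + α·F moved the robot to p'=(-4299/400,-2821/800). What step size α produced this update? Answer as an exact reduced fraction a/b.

F_att = 1/4·(g−p) = 1/4·(6,11) = (1.5000,2.7500)
o1: d²=5 ≤ ρ²=60; F_rep = 13·(1,2)/5² = (0.5200,1.0400)
o2: d²=68 > ρ²=60 → inactive
o3: d²=610 > ρ²=60 → inactive
o4: d²=522 > ρ²=60 → inactive
F = F_att + ΣF_rep = (2.0200,3.7900)
Δp = p'−p = (0.2525,0.4738); α = Δx/Fx = (101/400) / (101/50) = 1/8
check: Δy/Fy = (379/800) / (379/100) = 1/8 ✓

α = 1/8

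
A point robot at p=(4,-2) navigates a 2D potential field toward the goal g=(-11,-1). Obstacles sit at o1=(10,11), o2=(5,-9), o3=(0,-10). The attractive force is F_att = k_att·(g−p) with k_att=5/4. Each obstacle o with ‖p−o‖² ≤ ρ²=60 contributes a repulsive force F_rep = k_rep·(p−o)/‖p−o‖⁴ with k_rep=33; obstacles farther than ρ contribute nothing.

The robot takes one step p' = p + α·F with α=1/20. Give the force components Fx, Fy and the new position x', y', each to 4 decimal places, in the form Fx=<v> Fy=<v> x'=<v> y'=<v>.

F_att = 5/4·(g−p) = 5/4·(-15,1) = (-18.7500,1.2500)
o1: d²=205 > ρ²=60 → inactive
o2: d²=50 ≤ ρ²=60; F_rep = 33·(-1,7)/50² = (-0.0132,0.0924)
o3: d²=80 > ρ²=60 → inactive
F = F_att + ΣF_rep = (-18.7632,1.3424)
p' = p + 1/20·F = (3.0618,-1.9329)

Fx=-18.7632 Fy=1.3424 x'=3.0618 y'=-1.9329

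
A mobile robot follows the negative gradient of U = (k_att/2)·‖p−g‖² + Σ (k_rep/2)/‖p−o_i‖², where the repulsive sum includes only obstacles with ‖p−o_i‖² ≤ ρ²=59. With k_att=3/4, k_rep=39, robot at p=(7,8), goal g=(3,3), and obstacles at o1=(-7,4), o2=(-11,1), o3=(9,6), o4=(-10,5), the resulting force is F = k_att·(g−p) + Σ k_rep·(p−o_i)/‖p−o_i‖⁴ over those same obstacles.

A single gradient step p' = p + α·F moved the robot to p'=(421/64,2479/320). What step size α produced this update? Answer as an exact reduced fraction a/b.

α = 1/10

F_att = 3/4·(g−p) = 3/4·(-4,-5) = (-3.0000,-3.7500)
o1: d²=212 > ρ²=59 → inactive
o2: d²=373 > ρ²=59 → inactive
o3: d²=8 ≤ ρ²=59; F_rep = 39·(-2,2)/8² = (-1.2188,1.2188)
o4: d²=298 > ρ²=59 → inactive
F = F_att + ΣF_rep = (-4.2188,-2.5312)
Δp = p'−p = (-0.4219,-0.2531); α = Δx/Fx = (-27/64) / (-135/32) = 1/10
check: Δy/Fy = (-81/320) / (-81/32) = 1/10 ✓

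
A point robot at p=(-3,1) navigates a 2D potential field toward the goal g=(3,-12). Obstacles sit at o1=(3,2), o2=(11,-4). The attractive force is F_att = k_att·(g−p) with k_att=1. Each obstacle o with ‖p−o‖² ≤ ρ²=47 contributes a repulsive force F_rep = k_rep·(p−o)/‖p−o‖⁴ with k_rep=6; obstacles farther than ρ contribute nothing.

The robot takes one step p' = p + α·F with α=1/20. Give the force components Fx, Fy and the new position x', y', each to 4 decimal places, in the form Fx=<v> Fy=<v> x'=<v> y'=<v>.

F_att = 1·(g−p) = 1·(6,-13) = (6.0000,-13.0000)
o1: d²=37 ≤ ρ²=47; F_rep = 6·(-6,-1)/37² = (-0.0263,-0.0044)
o2: d²=221 > ρ²=47 → inactive
F = F_att + ΣF_rep = (5.9737,-13.0044)
p' = p + 1/20·F = (-2.7013,0.3498)

Fx=5.9737 Fy=-13.0044 x'=-2.7013 y'=0.3498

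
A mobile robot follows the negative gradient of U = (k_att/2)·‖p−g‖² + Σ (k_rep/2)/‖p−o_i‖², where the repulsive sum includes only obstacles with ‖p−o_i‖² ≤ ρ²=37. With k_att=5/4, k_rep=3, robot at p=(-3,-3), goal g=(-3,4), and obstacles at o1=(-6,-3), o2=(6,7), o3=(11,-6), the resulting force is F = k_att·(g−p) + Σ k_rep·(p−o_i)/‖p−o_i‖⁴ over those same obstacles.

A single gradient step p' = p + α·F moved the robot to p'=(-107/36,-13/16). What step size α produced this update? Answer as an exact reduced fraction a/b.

α = 1/4

F_att = 5/4·(g−p) = 5/4·(0,7) = (0.0000,8.7500)
o1: d²=9 ≤ ρ²=37; F_rep = 3·(3,0)/9² = (0.1111,0.0000)
o2: d²=181 > ρ²=37 → inactive
o3: d²=205 > ρ²=37 → inactive
F = F_att + ΣF_rep = (0.1111,8.7500)
Δp = p'−p = (0.0278,2.1875); α = Δx/Fx = (1/36) / (1/9) = 1/4
check: Δy/Fy = (35/16) / (35/4) = 1/4 ✓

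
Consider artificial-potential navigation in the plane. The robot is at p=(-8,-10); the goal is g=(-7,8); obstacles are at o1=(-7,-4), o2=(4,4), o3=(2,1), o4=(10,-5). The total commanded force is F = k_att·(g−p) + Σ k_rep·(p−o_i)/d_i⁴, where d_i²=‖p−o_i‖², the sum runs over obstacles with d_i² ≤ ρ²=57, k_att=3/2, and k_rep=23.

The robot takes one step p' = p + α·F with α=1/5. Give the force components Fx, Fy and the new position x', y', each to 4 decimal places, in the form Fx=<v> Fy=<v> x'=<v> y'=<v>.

F_att = 3/2·(g−p) = 3/2·(1,18) = (1.5000,27.0000)
o1: d²=37 ≤ ρ²=57; F_rep = 23·(-1,-6)/37² = (-0.0168,-0.1008)
o2: d²=340 > ρ²=57 → inactive
o3: d²=221 > ρ²=57 → inactive
o4: d²=349 > ρ²=57 → inactive
F = F_att + ΣF_rep = (1.4832,26.8992)
p' = p + 1/5·F = (-7.7034,-4.6202)

Fx=1.4832 Fy=26.8992 x'=-7.7034 y'=-4.6202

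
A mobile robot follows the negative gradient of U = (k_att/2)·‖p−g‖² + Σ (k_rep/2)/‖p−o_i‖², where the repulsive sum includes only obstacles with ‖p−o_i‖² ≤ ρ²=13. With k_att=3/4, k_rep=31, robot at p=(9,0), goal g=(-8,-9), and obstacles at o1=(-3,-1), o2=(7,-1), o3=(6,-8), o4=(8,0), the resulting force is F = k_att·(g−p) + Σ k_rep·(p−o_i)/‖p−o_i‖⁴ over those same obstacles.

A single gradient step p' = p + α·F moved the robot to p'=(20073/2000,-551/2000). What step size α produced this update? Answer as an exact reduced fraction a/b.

F_att = 3/4·(g−p) = 3/4·(-17,-9) = (-12.7500,-6.7500)
o1: d²=145 > ρ²=13 → inactive
o2: d²=5 ≤ ρ²=13; F_rep = 31·(2,1)/5² = (2.4800,1.2400)
o3: d²=73 > ρ²=13 → inactive
o4: d²=1 ≤ ρ²=13; F_rep = 31·(1,0)/1² = (31.0000,0.0000)
F = F_att + ΣF_rep = (20.7300,-5.5100)
Δp = p'−p = (1.0365,-0.2755); α = Δx/Fx = (2073/2000) / (2073/100) = 1/20
check: Δy/Fy = (-551/2000) / (-551/100) = 1/20 ✓

α = 1/20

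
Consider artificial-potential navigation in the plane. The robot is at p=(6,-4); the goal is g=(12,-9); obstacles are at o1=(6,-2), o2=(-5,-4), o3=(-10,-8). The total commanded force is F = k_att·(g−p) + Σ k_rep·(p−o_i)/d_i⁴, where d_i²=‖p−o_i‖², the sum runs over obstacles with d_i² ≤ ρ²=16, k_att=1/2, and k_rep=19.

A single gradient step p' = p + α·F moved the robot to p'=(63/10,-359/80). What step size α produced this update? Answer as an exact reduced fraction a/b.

F_att = 1/2·(g−p) = 1/2·(6,-5) = (3.0000,-2.5000)
o1: d²=4 ≤ ρ²=16; F_rep = 19·(0,-2)/4² = (0.0000,-2.3750)
o2: d²=121 > ρ²=16 → inactive
o3: d²=272 > ρ²=16 → inactive
F = F_att + ΣF_rep = (3.0000,-4.8750)
Δp = p'−p = (0.3000,-0.4875); α = Δx/Fx = (3/10) / (3) = 1/10
check: Δy/Fy = (-39/80) / (-39/8) = 1/10 ✓

α = 1/10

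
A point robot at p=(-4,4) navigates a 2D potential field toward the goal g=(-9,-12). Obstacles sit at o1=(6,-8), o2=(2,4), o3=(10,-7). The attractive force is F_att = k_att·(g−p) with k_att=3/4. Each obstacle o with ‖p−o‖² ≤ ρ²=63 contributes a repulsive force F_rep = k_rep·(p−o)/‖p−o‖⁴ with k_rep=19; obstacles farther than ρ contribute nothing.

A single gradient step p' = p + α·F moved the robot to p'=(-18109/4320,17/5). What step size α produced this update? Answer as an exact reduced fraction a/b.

α = 1/20

F_att = 3/4·(g−p) = 3/4·(-5,-16) = (-3.7500,-12.0000)
o1: d²=244 > ρ²=63 → inactive
o2: d²=36 ≤ ρ²=63; F_rep = 19·(-6,0)/36² = (-0.0880,0.0000)
o3: d²=317 > ρ²=63 → inactive
F = F_att + ΣF_rep = (-3.8380,-12.0000)
Δp = p'−p = (-0.1919,-0.6000); α = Δx/Fx = (-829/4320) / (-829/216) = 1/20
check: Δy/Fy = (-3/5) / (-12) = 1/20 ✓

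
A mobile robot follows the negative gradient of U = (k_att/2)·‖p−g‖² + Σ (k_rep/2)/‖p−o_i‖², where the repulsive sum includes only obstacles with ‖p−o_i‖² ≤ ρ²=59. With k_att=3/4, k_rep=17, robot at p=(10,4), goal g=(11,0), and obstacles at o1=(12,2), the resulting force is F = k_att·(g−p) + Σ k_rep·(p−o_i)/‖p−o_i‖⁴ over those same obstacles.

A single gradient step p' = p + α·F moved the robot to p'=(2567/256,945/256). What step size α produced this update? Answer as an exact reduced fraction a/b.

F_att = 3/4·(g−p) = 3/4·(1,-4) = (0.7500,-3.0000)
o1: d²=8 ≤ ρ²=59; F_rep = 17·(-2,2)/8² = (-0.5312,0.5312)
F = F_att + ΣF_rep = (0.2188,-2.4688)
Δp = p'−p = (0.0273,-0.3086); α = Δx/Fx = (7/256) / (7/32) = 1/8
check: Δy/Fy = (-79/256) / (-79/32) = 1/8 ✓

α = 1/8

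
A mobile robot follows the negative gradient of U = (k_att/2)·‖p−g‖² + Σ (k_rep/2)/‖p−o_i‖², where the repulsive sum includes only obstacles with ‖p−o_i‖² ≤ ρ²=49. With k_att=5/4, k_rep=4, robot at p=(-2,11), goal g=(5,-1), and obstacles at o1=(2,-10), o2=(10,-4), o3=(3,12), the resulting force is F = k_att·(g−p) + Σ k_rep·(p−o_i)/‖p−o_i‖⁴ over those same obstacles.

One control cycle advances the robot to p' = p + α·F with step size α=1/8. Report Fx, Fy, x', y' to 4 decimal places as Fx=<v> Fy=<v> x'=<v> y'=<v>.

Fx=8.7204 Fy=-15.0059 x'=-0.9099 y'=9.1243

F_att = 5/4·(g−p) = 5/4·(7,-12) = (8.7500,-15.0000)
o1: d²=457 > ρ²=49 → inactive
o2: d²=369 > ρ²=49 → inactive
o3: d²=26 ≤ ρ²=49; F_rep = 4·(-5,-1)/26² = (-0.0296,-0.0059)
F = F_att + ΣF_rep = (8.7204,-15.0059)
p' = p + 1/8·F = (-0.9099,9.1243)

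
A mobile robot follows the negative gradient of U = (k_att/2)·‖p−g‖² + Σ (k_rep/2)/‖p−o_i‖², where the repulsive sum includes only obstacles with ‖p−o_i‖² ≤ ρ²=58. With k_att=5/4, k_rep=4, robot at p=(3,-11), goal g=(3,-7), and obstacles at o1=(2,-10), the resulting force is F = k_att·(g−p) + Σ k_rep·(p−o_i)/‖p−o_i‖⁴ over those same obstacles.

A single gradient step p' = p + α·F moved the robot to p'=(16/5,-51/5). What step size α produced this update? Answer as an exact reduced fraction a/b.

F_att = 5/4·(g−p) = 5/4·(0,4) = (0.0000,5.0000)
o1: d²=2 ≤ ρ²=58; F_rep = 4·(1,-1)/2² = (1.0000,-1.0000)
F = F_att + ΣF_rep = (1.0000,4.0000)
Δp = p'−p = (0.2000,0.8000); α = Δx/Fx = (1/5) / (1) = 1/5
check: Δy/Fy = (4/5) / (4) = 1/5 ✓

α = 1/5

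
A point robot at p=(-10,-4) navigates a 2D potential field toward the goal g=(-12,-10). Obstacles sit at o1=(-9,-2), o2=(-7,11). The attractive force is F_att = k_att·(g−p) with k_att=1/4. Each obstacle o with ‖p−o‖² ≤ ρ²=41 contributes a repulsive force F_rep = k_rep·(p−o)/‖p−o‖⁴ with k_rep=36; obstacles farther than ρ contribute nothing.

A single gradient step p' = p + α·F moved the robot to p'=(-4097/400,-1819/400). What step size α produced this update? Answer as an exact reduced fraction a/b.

F_att = 1/4·(g−p) = 1/4·(-2,-6) = (-0.5000,-1.5000)
o1: d²=5 ≤ ρ²=41; F_rep = 36·(-1,-2)/5² = (-1.4400,-2.8800)
o2: d²=234 > ρ²=41 → inactive
F = F_att + ΣF_rep = (-1.9400,-4.3800)
Δp = p'−p = (-0.2425,-0.5475); α = Δx/Fx = (-97/400) / (-97/50) = 1/8
check: Δy/Fy = (-219/400) / (-219/50) = 1/8 ✓

α = 1/8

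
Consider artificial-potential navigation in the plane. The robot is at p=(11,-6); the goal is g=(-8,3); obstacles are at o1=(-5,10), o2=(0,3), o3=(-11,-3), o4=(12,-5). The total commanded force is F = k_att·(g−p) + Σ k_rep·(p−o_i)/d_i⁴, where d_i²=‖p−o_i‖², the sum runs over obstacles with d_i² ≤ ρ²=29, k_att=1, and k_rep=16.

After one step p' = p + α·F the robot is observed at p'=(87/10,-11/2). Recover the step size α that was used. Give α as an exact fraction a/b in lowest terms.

α = 1/10

F_att = 1·(g−p) = 1·(-19,9) = (-19.0000,9.0000)
o1: d²=512 > ρ²=29 → inactive
o2: d²=202 > ρ²=29 → inactive
o3: d²=493 > ρ²=29 → inactive
o4: d²=2 ≤ ρ²=29; F_rep = 16·(-1,-1)/2² = (-4.0000,-4.0000)
F = F_att + ΣF_rep = (-23.0000,5.0000)
Δp = p'−p = (-2.3000,0.5000); α = Δx/Fx = (-23/10) / (-23) = 1/10
check: Δy/Fy = (1/2) / (5) = 1/10 ✓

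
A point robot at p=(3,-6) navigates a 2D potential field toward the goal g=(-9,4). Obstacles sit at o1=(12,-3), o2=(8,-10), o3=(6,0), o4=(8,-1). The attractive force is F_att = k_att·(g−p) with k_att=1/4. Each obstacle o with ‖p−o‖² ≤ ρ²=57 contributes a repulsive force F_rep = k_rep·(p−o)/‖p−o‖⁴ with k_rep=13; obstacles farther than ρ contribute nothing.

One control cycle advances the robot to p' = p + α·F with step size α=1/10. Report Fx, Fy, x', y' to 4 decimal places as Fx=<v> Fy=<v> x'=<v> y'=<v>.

F_att = 1/4·(g−p) = 1/4·(-12,10) = (-3.0000,2.5000)
o1: d²=90 > ρ²=57 → inactive
o2: d²=41 ≤ ρ²=57; F_rep = 13·(-5,4)/41² = (-0.0387,0.0309)
o3: d²=45 ≤ ρ²=57; F_rep = 13·(-3,-6)/45² = (-0.0193,-0.0385)
o4: d²=50 ≤ ρ²=57; F_rep = 13·(-5,-5)/50² = (-0.0260,-0.0260)
F = F_att + ΣF_rep = (-3.0839,2.4664)
p' = p + 1/10·F = (2.6916,-5.7534)

Fx=-3.0839 Fy=2.4664 x'=2.6916 y'=-5.7534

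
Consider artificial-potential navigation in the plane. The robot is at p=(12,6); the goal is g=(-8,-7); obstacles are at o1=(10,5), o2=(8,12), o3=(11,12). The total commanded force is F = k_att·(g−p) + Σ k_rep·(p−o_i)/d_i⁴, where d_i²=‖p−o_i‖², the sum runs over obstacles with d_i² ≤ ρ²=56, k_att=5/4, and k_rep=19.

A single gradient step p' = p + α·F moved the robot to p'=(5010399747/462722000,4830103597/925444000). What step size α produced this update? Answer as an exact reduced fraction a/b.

α = 1/20

F_att = 5/4·(g−p) = 5/4·(-20,-13) = (-25.0000,-16.2500)
o1: d²=5 ≤ ρ²=56; F_rep = 19·(2,1)/5² = (1.5200,0.7600)
o2: d²=52 ≤ ρ²=56; F_rep = 19·(4,-6)/52² = (0.0281,-0.0422)
o3: d²=37 ≤ ρ²=56; F_rep = 19·(1,-6)/37² = (0.0139,-0.0833)
F = F_att + ΣF_rep = (-23.4380,-15.6154)
Δp = p'−p = (-1.1719,-0.7808); α = Δx/Fx = (-542264253/462722000) / (-542264253/23136100) = 1/20
check: Δy/Fy = (-722560403/925444000) / (-722560403/46272200) = 1/20 ✓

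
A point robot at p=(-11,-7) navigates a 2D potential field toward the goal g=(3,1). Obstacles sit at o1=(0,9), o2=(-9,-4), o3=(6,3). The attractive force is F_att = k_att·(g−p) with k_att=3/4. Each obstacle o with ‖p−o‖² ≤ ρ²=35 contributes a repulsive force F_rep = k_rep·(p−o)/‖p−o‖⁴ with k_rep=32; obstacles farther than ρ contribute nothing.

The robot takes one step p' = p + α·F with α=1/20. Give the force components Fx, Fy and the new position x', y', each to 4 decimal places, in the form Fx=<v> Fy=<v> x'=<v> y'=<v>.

Fx=10.1213 Fy=5.4320 x'=-10.4939 y'=-6.7284

F_att = 3/4·(g−p) = 3/4·(14,8) = (10.5000,6.0000)
o1: d²=377 > ρ²=35 → inactive
o2: d²=13 ≤ ρ²=35; F_rep = 32·(-2,-3)/13² = (-0.3787,-0.5680)
o3: d²=389 > ρ²=35 → inactive
F = F_att + ΣF_rep = (10.1213,5.4320)
p' = p + 1/20·F = (-10.4939,-6.7284)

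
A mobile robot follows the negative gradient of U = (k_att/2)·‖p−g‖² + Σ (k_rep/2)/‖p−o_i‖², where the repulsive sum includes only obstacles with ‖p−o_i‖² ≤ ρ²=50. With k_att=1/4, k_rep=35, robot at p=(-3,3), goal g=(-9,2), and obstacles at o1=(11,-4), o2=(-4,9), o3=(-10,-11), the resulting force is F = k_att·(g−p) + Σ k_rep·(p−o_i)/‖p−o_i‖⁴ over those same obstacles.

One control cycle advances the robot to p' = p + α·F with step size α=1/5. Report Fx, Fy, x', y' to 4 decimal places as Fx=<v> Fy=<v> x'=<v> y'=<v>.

F_att = 1/4·(g−p) = 1/4·(-6,-1) = (-1.5000,-0.2500)
o1: d²=245 > ρ²=50 → inactive
o2: d²=37 ≤ ρ²=50; F_rep = 35·(1,-6)/37² = (0.0256,-0.1534)
o3: d²=245 > ρ²=50 → inactive
F = F_att + ΣF_rep = (-1.4744,-0.4034)
p' = p + 1/5·F = (-3.2949,2.9193)

Fx=-1.4744 Fy=-0.4034 x'=-3.2949 y'=2.9193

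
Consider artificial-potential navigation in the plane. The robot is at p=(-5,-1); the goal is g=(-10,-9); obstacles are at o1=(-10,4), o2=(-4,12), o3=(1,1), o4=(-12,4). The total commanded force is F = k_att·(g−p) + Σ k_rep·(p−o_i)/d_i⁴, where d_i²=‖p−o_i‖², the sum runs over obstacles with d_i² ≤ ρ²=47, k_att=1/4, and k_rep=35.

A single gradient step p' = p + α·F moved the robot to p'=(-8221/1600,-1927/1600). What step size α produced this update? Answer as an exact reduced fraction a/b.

α = 1/10

F_att = 1/4·(g−p) = 1/4·(-5,-8) = (-1.2500,-2.0000)
o1: d²=50 > ρ²=47 → inactive
o2: d²=170 > ρ²=47 → inactive
o3: d²=40 ≤ ρ²=47; F_rep = 35·(-6,-2)/40² = (-0.1313,-0.0437)
o4: d²=74 > ρ²=47 → inactive
F = F_att + ΣF_rep = (-1.3813,-2.0438)
Δp = p'−p = (-0.1381,-0.2044); α = Δx/Fx = (-221/1600) / (-221/160) = 1/10
check: Δy/Fy = (-327/1600) / (-327/160) = 1/10 ✓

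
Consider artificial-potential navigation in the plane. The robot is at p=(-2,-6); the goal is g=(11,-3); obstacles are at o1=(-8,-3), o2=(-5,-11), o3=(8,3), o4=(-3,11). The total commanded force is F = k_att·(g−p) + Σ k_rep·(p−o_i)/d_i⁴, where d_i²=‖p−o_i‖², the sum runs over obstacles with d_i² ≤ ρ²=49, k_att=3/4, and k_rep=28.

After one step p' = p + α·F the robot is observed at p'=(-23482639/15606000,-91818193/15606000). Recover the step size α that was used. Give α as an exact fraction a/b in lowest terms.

F_att = 3/4·(g−p) = 3/4·(13,3) = (9.7500,2.2500)
o1: d²=45 ≤ ρ²=49; F_rep = 28·(6,-3)/45² = (0.0830,-0.0415)
o2: d²=34 ≤ ρ²=49; F_rep = 28·(3,5)/34² = (0.0727,0.1211)
o3: d²=181 > ρ²=49 → inactive
o4: d²=290 > ρ²=49 → inactive
F = F_att + ΣF_rep = (9.9056,2.3296)
Δp = p'−p = (0.4953,0.1165); α = Δx/Fx = (7729361/15606000) / (7729361/780300) = 1/20
check: Δy/Fy = (1817807/15606000) / (1817807/780300) = 1/20 ✓

α = 1/20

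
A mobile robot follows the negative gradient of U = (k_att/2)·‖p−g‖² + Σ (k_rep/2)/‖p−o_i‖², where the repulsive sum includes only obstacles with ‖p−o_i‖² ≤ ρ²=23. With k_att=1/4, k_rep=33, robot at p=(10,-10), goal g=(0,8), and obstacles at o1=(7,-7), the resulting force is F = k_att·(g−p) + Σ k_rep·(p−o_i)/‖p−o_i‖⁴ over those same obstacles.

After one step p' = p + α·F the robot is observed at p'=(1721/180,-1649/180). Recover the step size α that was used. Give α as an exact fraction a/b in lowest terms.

F_att = 1/4·(g−p) = 1/4·(-10,18) = (-2.5000,4.5000)
o1: d²=18 ≤ ρ²=23; F_rep = 33·(3,-3)/18² = (0.3056,-0.3056)
F = F_att + ΣF_rep = (-2.1944,4.1944)
Δp = p'−p = (-0.4389,0.8389); α = Δx/Fx = (-79/180) / (-79/36) = 1/5
check: Δy/Fy = (151/180) / (151/36) = 1/5 ✓

α = 1/5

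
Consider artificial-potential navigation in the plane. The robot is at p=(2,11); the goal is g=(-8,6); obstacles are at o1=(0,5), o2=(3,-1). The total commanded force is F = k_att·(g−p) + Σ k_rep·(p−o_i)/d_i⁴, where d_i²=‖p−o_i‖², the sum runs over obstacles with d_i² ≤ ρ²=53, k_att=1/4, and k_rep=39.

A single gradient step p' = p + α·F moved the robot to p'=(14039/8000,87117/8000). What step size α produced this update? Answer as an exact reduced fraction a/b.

α = 1/10

F_att = 1/4·(g−p) = 1/4·(-10,-5) = (-2.5000,-1.2500)
o1: d²=40 ≤ ρ²=53; F_rep = 39·(2,6)/40² = (0.0488,0.1462)
o2: d²=145 > ρ²=53 → inactive
F = F_att + ΣF_rep = (-2.4512,-1.1038)
Δp = p'−p = (-0.2451,-0.1104); α = Δx/Fx = (-1961/8000) / (-1961/800) = 1/10
check: Δy/Fy = (-883/8000) / (-883/800) = 1/10 ✓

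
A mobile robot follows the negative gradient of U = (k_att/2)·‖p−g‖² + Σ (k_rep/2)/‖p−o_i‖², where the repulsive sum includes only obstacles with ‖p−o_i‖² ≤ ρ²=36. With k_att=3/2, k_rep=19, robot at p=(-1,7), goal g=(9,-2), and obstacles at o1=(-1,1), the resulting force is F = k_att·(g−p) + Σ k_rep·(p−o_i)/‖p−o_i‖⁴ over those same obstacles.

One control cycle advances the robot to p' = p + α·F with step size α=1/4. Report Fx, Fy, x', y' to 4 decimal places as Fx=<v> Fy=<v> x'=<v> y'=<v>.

F_att = 3/2·(g−p) = 3/2·(10,-9) = (15.0000,-13.5000)
o1: d²=36 ≤ ρ²=36; F_rep = 19·(0,6)/36² = (0.0000,0.0880)
F = F_att + ΣF_rep = (15.0000,-13.4120)
p' = p + 1/4·F = (2.7500,3.6470)

Fx=15.0000 Fy=-13.4120 x'=2.7500 y'=3.6470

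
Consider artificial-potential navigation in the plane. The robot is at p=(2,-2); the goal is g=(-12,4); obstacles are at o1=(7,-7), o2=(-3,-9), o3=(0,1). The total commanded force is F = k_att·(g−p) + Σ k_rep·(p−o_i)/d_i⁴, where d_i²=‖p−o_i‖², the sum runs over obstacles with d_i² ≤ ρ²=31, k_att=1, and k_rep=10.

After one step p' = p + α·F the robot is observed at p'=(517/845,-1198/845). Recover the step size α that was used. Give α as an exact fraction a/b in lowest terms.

α = 1/10

F_att = 1·(g−p) = 1·(-14,6) = (-14.0000,6.0000)
o1: d²=50 > ρ²=31 → inactive
o2: d²=74 > ρ²=31 → inactive
o3: d²=13 ≤ ρ²=31; F_rep = 10·(2,-3)/13² = (0.1183,-0.1775)
F = F_att + ΣF_rep = (-13.8817,5.8225)
Δp = p'−p = (-1.3882,0.5822); α = Δx/Fx = (-1173/845) / (-2346/169) = 1/10
check: Δy/Fy = (492/845) / (984/169) = 1/10 ✓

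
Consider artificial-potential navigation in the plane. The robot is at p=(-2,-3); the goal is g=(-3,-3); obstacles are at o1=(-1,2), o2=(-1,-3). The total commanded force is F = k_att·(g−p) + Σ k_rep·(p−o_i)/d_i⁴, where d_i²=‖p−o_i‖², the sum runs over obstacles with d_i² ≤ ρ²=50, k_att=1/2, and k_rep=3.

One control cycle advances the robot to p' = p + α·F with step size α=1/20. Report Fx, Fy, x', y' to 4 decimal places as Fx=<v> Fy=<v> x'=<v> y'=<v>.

Fx=-3.5044 Fy=-0.0222 x'=-2.1752 y'=-3.0011

F_att = 1/2·(g−p) = 1/2·(-1,0) = (-0.5000,0.0000)
o1: d²=26 ≤ ρ²=50; F_rep = 3·(-1,-5)/26² = (-0.0044,-0.0222)
o2: d²=1 ≤ ρ²=50; F_rep = 3·(-1,0)/1² = (-3.0000,0.0000)
F = F_att + ΣF_rep = (-3.5044,-0.0222)
p' = p + 1/20·F = (-2.1752,-3.0011)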